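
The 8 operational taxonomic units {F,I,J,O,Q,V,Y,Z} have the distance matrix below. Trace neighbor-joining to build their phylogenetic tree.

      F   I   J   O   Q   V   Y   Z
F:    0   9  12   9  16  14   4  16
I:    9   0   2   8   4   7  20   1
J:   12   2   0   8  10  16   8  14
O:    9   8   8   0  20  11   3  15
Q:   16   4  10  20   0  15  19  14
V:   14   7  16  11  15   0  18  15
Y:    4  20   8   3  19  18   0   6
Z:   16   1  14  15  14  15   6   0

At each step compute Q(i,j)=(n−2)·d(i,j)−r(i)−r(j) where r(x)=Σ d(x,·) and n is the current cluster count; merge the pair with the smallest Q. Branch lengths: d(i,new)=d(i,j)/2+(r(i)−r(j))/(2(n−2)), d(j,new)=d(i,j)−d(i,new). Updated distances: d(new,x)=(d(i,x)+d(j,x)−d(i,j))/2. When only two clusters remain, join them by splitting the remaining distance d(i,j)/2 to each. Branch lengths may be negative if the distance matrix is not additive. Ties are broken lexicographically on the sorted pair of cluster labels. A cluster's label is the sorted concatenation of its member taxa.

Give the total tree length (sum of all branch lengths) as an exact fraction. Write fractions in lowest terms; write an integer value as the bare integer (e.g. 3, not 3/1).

2207/64

step 1: merge (F,Y) at d=4, Q=-134; branch lengths F→13/6, Y→11/6; new cluster FY
  updated: d(FY,I)=25/2, d(FY,J)=8, d(FY,O)=4, d(FY,Q)=31/2, d(FY,V)=14, d(FY,Z)=9
step 2: merge (FY,O) at d=4, Q=-109; branch lengths FY→17/10, O→23/10; new cluster FOY
  updated: d(FOY,I)=33/4, d(FOY,J)=6, d(FOY,Q)=63/4, d(FOY,V)=21/2, d(FOY,Z)=10
step 3: merge (FOY,J) at d=6, Q=-149/2; branch lengths FOY→53/16, J→43/16; new cluster FJOY
  updated: d(FJOY,I)=17/8, d(FJOY,Q)=79/8, d(FJOY,V)=41/4, d(FJOY,Z)=9
step 4: merge (I,Z) at d=1, Q=-401/8; branch lengths I→-175/48, Z→223/48; new cluster IZ
  updated: d(FJOY,IZ)=81/16, d(IZ,Q)=17/2, d(IZ,V)=21/2
step 5: merge (FJOY,V) at d=41/4, Q=-647/16; branch lengths FJOY→159/64, V→497/64; new cluster FJOVY
  updated: d(FJOVY,IZ)=85/32, d(FJOVY,Q)=117/16
step 6: merge (FJOVY,IZ) at d=85/32, Q=-591/32; branch lengths FJOVY→47/64, IZ→123/64; new cluster FIJOVYZ
  updated: d(FIJOVYZ,Q)=421/64
step 7: merge (FIJOVYZ,Q) at d=421/64; branch lengths FIJOVYZ→421/128, Q→421/128; new cluster FIJOQVYZ
final tree: ((((((F:13/6,Y:11/6):17/10,O:23/10):53/16,J:43/16):159/64,V:497/64):47/64,(I:-175/48,Z:223/48):123/64):421/128,Q:421/128)
total length: 2207/64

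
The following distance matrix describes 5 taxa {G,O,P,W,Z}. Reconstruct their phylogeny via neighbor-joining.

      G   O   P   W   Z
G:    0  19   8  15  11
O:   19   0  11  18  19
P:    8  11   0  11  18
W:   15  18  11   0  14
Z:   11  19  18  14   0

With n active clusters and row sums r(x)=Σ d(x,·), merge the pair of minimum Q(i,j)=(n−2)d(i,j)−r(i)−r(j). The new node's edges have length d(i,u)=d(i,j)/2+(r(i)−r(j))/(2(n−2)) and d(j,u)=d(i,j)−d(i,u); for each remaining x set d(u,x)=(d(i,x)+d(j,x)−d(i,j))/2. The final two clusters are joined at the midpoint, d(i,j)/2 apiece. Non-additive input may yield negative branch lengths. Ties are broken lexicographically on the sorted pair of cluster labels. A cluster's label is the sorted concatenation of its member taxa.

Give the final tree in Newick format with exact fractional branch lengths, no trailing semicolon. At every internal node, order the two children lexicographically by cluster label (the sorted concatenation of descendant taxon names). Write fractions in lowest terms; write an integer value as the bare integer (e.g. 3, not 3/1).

((((G:4,Z:7):5/2,W:13/2):5/2,O:35/4):9/8,P:9/8)

step 1: merge (G,Z) at d=11, Q=-82; branch lengths G→4, Z→7; new cluster GZ
  updated: d(GZ,O)=27/2, d(GZ,P)=15/2, d(GZ,W)=9
step 2: merge (GZ,W) at d=9, Q=-50; branch lengths GZ→5/2, W→13/2; new cluster GWZ
  updated: d(GWZ,O)=45/4, d(GWZ,P)=19/4
step 3: merge (GWZ,O) at d=45/4, Q=-27; branch lengths GWZ→5/2, O→35/4; new cluster GOWZ
  updated: d(GOWZ,P)=9/4
step 4: merge (GOWZ,P) at d=9/4; branch lengths GOWZ→9/8, P→9/8; new cluster GOPWZ
final tree: ((((G:4,Z:7):5/2,W:13/2):5/2,O:35/4):9/8,P:9/8)
total length: 67/2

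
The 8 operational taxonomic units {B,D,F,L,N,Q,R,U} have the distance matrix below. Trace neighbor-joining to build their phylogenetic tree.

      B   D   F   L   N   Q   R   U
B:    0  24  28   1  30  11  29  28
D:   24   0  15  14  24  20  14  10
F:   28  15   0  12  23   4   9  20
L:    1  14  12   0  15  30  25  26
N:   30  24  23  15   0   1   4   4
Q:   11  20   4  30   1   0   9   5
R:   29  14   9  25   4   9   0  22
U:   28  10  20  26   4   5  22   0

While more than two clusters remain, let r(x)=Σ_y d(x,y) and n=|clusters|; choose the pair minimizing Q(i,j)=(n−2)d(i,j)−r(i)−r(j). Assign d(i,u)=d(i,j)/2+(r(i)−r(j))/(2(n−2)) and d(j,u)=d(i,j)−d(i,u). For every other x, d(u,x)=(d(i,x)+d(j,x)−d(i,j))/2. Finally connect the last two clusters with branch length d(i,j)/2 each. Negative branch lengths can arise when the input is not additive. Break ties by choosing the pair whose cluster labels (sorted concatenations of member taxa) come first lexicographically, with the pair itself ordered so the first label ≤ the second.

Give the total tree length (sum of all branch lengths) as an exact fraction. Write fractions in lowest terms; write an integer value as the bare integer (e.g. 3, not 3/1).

2781/64

iteration 1: select B,L (d=1, Q=-268); attach at lengths (17/6, -11/6); label the merged cluster BL
  updated: d(BL,D)=37/2, d(BL,F)=39/2, d(BL,N)=22, d(BL,Q)=20, d(BL,R)=53/2, d(BL,U)=53/2
iteration 2: select N,U (d=4, Q=-291/2); attach at lengths (21/20, 59/20); label the merged cluster NU
  updated: d(BL,NU)=89/4, d(D,NU)=15, d(F,NU)=39/2, d(NU,Q)=1, d(NU,R)=11
iteration 3: select NU,Q (d=1, Q=-475/4); attach at lengths (75/32, -43/32); label the merged cluster NQU
  updated: d(BL,NQU)=165/8, d(D,NQU)=17, d(F,NQU)=45/4, d(NQU,R)=19/2
iteration 4: select BL,D (d=37/2, Q=-753/8); attach at lengths (203/16, 93/16); label the merged cluster BDL
  updated: d(BDL,F)=8, d(BDL,NQU)=153/16, d(BDL,R)=11
iteration 5: select BDL,F (d=8, Q=-653/16); attach at lengths (261/64, 251/64); label the merged cluster BDFL
  updated: d(BDFL,NQU)=205/32, d(BDFL,R)=6
iteration 6: select BDFL,NQU (d=205/32, Q=-701/32); attach at lengths (93/64, 317/64); label the merged cluster BDFLNQU
  updated: d(BDFLNQU,R)=291/64
iteration 7: select BDFLNQU,R (d=291/64); attach at lengths (291/128, 291/128); label the merged cluster BDFLNQRU
final tree: (((((B:17/6,L:-11/6):203/16,D:93/16):261/64,F:251/64):93/64,((N:21/20,U:59/20):75/32,Q:-43/32):317/64):291/128,R:291/128)
total length: 2781/64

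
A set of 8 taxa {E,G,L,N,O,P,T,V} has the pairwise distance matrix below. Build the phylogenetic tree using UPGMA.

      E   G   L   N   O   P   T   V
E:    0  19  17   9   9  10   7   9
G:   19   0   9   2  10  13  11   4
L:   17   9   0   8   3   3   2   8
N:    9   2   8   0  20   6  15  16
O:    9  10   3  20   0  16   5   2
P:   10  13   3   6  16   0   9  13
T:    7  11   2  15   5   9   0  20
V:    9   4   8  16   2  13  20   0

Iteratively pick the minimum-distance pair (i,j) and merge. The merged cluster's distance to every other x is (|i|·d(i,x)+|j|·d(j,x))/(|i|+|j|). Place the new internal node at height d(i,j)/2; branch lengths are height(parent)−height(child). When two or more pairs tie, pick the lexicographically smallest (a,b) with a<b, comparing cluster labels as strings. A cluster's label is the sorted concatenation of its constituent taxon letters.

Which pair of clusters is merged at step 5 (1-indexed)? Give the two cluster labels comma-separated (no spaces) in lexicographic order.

1. join G+N (d=2) ⇒ GN; edges |G|=1, |N|=1
  updated: d(E,GN)=14, d(GN,L)=17/2, d(GN,O)=15, d(GN,P)=19/2, d(GN,T)=13, d(GN,V)=10
2. join L+T (d=2) ⇒ LT; edges |L|=1, |T|=1
  updated: d(E,LT)=12, d(GN,LT)=43/4, d(LT,O)=4, d(LT,P)=6, d(LT,V)=14
3. join O+V (d=2) ⇒ OV; edges |O|=1, |V|=1
  updated: d(E,OV)=9, d(GN,OV)=25/2, d(LT,OV)=9, d(OV,P)=29/2
4. join LT+P (d=6) ⇒ LPT; edges |LT|=2, |P|=3
  updated: d(E,LPT)=34/3, d(GN,LPT)=31/3, d(LPT,OV)=65/6
5. join E+OV (d=9) ⇒ EOV; edges |E|=9/2, |OV|=7/2
  updated: d(EOV,GN)=13, d(EOV,LPT)=11
6. join GN+LPT (d=31/3) ⇒ GLNPT; edges |GN|=25/6, |LPT|=13/6
  updated: d(EOV,GLNPT)=59/5
7. join EOV+GLNPT (d=59/5) ⇒ EGLNOPTV; edges |EOV|=7/5, |GLNPT|=11/15
final tree: ((E:9/2,(O:1,V:1):7/2):7/5,((G:1,N:1):25/6,((L:1,T:1):2,P:3):13/6):11/15)
total length: 412/15

E,OV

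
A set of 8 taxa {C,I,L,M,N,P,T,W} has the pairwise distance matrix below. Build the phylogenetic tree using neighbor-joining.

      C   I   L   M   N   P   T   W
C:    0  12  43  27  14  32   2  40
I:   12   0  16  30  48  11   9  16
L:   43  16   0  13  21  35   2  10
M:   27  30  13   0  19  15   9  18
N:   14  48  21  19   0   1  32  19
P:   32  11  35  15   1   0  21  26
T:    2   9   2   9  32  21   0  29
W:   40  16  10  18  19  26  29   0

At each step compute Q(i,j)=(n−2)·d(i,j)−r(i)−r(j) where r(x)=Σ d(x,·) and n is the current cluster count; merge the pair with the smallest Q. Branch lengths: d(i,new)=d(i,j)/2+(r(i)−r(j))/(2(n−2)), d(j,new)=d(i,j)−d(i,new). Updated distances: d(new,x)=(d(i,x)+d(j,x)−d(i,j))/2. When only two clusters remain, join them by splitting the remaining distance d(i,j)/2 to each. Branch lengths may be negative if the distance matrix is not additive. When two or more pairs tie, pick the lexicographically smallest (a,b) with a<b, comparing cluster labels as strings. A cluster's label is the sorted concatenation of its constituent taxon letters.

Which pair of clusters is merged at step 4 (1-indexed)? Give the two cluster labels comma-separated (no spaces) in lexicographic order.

iteration 1: select N,P (d=1, Q=-289); attach at lengths (19/12, -7/12); label the merged cluster NP
  updated: d(C,NP)=45/2, d(I,NP)=29, d(L,NP)=55/2, d(M,NP)=33/2, d(NP,T)=26, d(NP,W)=22
iteration 2: select C,T (d=2, Q=-427/2); attach at lengths (159/20, -119/20); label the merged cluster CT
  updated: d(CT,I)=19/2, d(CT,L)=43/2, d(CT,M)=17, d(CT,NP)=93/4, d(CT,W)=67/2
iteration 3: select CT,I (d=19/2, Q=-669/4); attach at lengths (169/32, 135/32); label the merged cluster CIT
  updated: d(CIT,L)=14, d(CIT,M)=75/4, d(CIT,NP)=171/8, d(CIT,W)=20
iteration 4: select L,W (d=10, Q=-209/2); attach at lengths (49/12, 71/12); label the merged cluster LW
  updated: d(CIT,LW)=12, d(LW,M)=21/2, d(LW,NP)=79/4
iteration 5: select CIT,LW (d=12, Q=-563/8); attach at lengths (271/32, 113/32); label the merged cluster CILTW
  updated: d(CILTW,M)=69/8, d(CILTW,NP)=233/16
iteration 6: select CILTW,M (d=69/8, Q=-635/16); attach at lengths (107/32, 169/32); label the merged cluster CILMTW
  updated: d(CILMTW,NP)=359/32
iteration 7: select CILMTW,NP (d=359/32); attach at lengths (359/64, 359/64); label the merged cluster CILMNPTW
final tree: (((((C:159/20,T:-119/20):169/32,I:135/32):271/32,(L:49/12,W:71/12):113/32):107/32,M:169/32):359/64,(N:19/12,P:-7/12):359/64)
total length: 1739/32

L,W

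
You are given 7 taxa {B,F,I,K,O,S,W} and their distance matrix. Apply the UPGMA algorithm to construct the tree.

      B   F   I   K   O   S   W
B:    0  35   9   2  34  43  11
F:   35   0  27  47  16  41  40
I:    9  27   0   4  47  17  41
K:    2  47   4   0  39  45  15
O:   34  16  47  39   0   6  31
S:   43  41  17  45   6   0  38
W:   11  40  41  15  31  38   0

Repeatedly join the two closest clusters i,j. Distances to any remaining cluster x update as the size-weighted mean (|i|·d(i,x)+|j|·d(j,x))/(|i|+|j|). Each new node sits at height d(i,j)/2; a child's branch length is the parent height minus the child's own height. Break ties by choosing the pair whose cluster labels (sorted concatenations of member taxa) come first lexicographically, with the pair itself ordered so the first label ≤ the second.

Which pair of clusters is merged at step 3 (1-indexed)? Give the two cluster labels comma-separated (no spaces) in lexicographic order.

BK,I

iteration 1: select B,K (d=2); attach at lengths (1, 1); label the merged cluster BK
  updated: d(BK,F)=41, d(BK,I)=13/2, d(BK,O)=73/2, d(BK,S)=44, d(BK,W)=13
iteration 2: select O,S (d=6); attach at lengths (3, 3); label the merged cluster OS
  updated: d(BK,OS)=161/4, d(F,OS)=57/2, d(I,OS)=32, d(OS,W)=69/2
iteration 3: select BK,I (d=13/2); attach at lengths (9/4, 13/4); label the merged cluster BIK
  updated: d(BIK,F)=109/3, d(BIK,OS)=75/2, d(BIK,W)=67/3
iteration 4: select BIK,W (d=67/3); attach at lengths (95/12, 67/6); label the merged cluster BIKW
  updated: d(BIKW,F)=149/4, d(BIKW,OS)=147/4
iteration 5: select F,OS (d=57/2); attach at lengths (57/4, 45/4); label the merged cluster FOS
  updated: d(BIKW,FOS)=443/12
iteration 6: select BIKW,FOS (d=443/12); attach at lengths (175/24, 101/24); label the merged cluster BFIKOSW
final tree: ((((B:1,K:1):9/4,I:13/4):95/12,W:67/6):175/24,(F:57/4,(O:3,S:3):45/4):101/24)
total length: 835/12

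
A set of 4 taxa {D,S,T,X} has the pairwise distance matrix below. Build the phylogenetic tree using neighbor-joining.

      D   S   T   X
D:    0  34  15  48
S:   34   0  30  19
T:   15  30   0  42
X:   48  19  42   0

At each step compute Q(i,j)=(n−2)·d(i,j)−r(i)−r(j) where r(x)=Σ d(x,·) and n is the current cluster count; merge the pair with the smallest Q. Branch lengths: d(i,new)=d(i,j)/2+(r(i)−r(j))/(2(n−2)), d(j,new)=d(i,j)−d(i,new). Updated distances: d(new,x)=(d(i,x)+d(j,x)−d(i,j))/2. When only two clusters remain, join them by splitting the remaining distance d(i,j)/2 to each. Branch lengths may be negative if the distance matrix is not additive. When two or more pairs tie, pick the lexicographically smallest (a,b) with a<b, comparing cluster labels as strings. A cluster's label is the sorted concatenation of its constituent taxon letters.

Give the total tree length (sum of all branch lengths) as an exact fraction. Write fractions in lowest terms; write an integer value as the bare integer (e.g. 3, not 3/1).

1. join D+T (d=15, Q=-154) ⇒ DT; edges |D|=10, |T|=5
  updated: d(DT,S)=49/2, d(DT,X)=75/2
2. join DT+S (d=49/2, Q=-81) ⇒ DST; edges |DT|=43/2, |S|=3
  updated: d(DST,X)=16
3. join DST+X (d=16) ⇒ DSTX; edges |DST|=8, |X|=8
final tree: (((D:10,T:5):43/2,S:3):8,X:8)
total length: 111/2

111/2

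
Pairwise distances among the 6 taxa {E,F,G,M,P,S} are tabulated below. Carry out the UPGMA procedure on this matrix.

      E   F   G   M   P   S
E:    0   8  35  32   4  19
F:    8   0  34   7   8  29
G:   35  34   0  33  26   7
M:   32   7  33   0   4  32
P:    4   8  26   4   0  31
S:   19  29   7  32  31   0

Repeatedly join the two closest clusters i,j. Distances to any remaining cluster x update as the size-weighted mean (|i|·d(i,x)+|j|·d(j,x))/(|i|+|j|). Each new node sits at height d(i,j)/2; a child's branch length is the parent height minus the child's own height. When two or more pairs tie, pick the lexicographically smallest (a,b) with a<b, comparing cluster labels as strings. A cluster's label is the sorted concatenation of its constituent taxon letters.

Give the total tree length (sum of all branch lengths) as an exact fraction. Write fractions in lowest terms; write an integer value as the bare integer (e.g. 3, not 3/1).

iteration 1: select E,P (d=4); attach at lengths (2, 2); label the merged cluster EP
  updated: d(EP,F)=8, d(EP,G)=61/2, d(EP,M)=18, d(EP,S)=25
iteration 2: select F,M (d=7); attach at lengths (7/2, 7/2); label the merged cluster FM
  updated: d(EP,FM)=13, d(FM,G)=67/2, d(FM,S)=61/2
iteration 3: select G,S (d=7); attach at lengths (7/2, 7/2); label the merged cluster GS
  updated: d(EP,GS)=111/4, d(FM,GS)=32
iteration 4: select EP,FM (d=13); attach at lengths (9/2, 3); label the merged cluster EFMP
  updated: d(EFMP,GS)=239/8
iteration 5: select EFMP,GS (d=239/8); attach at lengths (135/16, 183/16); label the merged cluster EFGMPS
final tree: (((E:2,P:2):9/2,(F:7/2,M:7/2):3):135/16,(G:7/2,S:7/2):183/16)
total length: 363/8

363/8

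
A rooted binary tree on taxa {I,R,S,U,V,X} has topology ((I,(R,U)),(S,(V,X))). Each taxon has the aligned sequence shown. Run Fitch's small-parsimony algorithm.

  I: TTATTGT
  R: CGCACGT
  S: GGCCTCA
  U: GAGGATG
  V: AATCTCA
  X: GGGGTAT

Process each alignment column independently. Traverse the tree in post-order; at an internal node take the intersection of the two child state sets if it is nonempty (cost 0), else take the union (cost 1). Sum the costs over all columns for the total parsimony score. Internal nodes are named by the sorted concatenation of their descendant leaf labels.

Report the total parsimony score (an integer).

site 0, node RU: R={C} ∪ U={G} → {C,G} (+1)
site 0, node IRU: I={T} ∪ RU={C,G} → {C,G,T} (+1)
site 0, node VX: V={A} ∪ X={G} → {A,G} (+1)
site 0, node SVX: S={G} ∩ VX={A,G} → {G} (+0)
site 0, node IRSUVX: IRU={C,G,T} ∩ SVX={G} → {G} (+0)
site 1, node RU: R={G} ∪ U={A} → {A,G} (+1)
site 1, node IRU: I={T} ∪ RU={A,G} → {A,G,T} (+1)
site 1, node VX: V={A} ∪ X={G} → {A,G} (+1)
site 1, node SVX: S={G} ∩ VX={A,G} → {G} (+0)
site 1, node IRSUVX: IRU={A,G,T} ∩ SVX={G} → {G} (+0)
site 2, node RU: R={C} ∪ U={G} → {C,G} (+1)
site 2, node IRU: I={A} ∪ RU={C,G} → {A,C,G} (+1)
site 2, node VX: V={T} ∪ X={G} → {G,T} (+1)
site 2, node SVX: S={C} ∪ VX={G,T} → {C,G,T} (+1)
site 2, node IRSUVX: IRU={A,C,G} ∩ SVX={C,G,T} → {C,G} (+0)
site 3, node RU: R={A} ∪ U={G} → {A,G} (+1)
site 3, node IRU: I={T} ∪ RU={A,G} → {A,G,T} (+1)
site 3, node VX: V={C} ∪ X={G} → {C,G} (+1)
site 3, node SVX: S={C} ∩ VX={C,G} → {C} (+0)
site 3, node IRSUVX: IRU={A,G,T} ∪ SVX={C} → {A,C,G,T} (+1)
site 4, node RU: R={C} ∪ U={A} → {A,C} (+1)
site 4, node IRU: I={T} ∪ RU={A,C} → {A,C,T} (+1)
site 4, node VX: V={T} ∩ X={T} → {T} (+0)
site 4, node SVX: S={T} ∩ VX={T} → {T} (+0)
site 4, node IRSUVX: IRU={A,C,T} ∩ SVX={T} → {T} (+0)
site 5, node RU: R={G} ∪ U={T} → {G,T} (+1)
site 5, node IRU: I={G} ∩ RU={G,T} → {G} (+0)
site 5, node VX: V={C} ∪ X={A} → {A,C} (+1)
site 5, node SVX: S={C} ∩ VX={A,C} → {C} (+0)
site 5, node IRSUVX: IRU={G} ∪ SVX={C} → {C,G} (+1)
site 6, node RU: R={T} ∪ U={G} → {G,T} (+1)
site 6, node IRU: I={T} ∩ RU={G,T} → {T} (+0)
site 6, node VX: V={A} ∪ X={T} → {A,T} (+1)
site 6, node SVX: S={A} ∩ VX={A,T} → {A} (+0)
site 6, node IRSUVX: IRU={T} ∪ SVX={A} → {A,T} (+1)
per-site changes: [3, 3, 4, 4, 2, 3, 3]; total = 22

22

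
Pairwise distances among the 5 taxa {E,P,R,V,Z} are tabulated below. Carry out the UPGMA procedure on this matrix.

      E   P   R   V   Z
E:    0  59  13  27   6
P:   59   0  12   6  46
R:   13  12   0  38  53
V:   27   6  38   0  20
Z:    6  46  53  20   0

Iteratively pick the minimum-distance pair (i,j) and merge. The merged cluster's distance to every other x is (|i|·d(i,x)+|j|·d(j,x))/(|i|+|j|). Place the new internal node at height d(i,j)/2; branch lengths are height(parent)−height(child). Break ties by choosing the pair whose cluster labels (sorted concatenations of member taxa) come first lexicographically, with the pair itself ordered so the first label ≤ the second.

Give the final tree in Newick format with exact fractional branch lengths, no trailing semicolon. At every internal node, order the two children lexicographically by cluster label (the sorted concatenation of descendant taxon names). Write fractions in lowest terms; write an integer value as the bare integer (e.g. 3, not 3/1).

((E:3,Z:3):91/6,((P:3,V:3):19/2,R:25/2):17/3)

1. join E+Z (d=6) ⇒ EZ; edges |E|=3, |Z|=3
  updated: d(EZ,P)=105/2, d(EZ,R)=33, d(EZ,V)=47/2
2. join P+V (d=6) ⇒ PV; edges |P|=3, |V|=3
  updated: d(EZ,PV)=38, d(PV,R)=25
3. join PV+R (d=25) ⇒ PRV; edges |PV|=19/2, |R|=25/2
  updated: d(EZ,PRV)=109/3
4. join EZ+PRV (d=109/3) ⇒ EPRVZ; edges |EZ|=91/6, |PRV|=17/3
final tree: ((E:3,Z:3):91/6,((P:3,V:3):19/2,R:25/2):17/3)
total length: 329/6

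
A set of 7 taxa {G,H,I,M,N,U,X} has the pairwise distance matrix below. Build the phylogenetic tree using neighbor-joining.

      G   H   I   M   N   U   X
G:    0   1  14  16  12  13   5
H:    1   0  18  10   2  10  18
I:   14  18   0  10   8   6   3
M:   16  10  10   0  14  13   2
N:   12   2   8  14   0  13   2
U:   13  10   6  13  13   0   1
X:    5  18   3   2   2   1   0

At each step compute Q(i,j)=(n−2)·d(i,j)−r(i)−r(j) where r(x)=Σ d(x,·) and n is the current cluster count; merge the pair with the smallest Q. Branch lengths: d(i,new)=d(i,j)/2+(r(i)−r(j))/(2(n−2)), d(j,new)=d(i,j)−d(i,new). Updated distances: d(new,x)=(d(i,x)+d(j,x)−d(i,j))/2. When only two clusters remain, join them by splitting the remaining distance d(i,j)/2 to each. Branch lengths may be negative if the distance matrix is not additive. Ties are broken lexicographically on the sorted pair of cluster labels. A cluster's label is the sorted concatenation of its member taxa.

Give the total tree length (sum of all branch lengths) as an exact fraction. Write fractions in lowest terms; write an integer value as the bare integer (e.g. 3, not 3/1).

1. join G+H (d=1, Q=-115) ⇒ GH; edges |G|=7/10, |H|=3/10
  updated: d(GH,I)=31/2, d(GH,M)=25/2, d(GH,N)=13/2, d(GH,U)=11, d(GH,X)=11
2. join GH+N (d=13/2, Q=-74) ⇒ GHN; edges |GH|=39/8, |N|=13/8
  updated: d(GHN,I)=17/2, d(GHN,M)=10, d(GHN,U)=35/4, d(GHN,X)=13/4
3. join I+U (d=6, Q=-153/4) ⇒ IU; edges |I|=67/24, |U|=77/24
  updated: d(GHN,IU)=45/8, d(IU,M)=17/2, d(IU,X)=-1
4. join GHN+IU (d=45/8, Q=-83/4) ⇒ GHINU; edges |GHN|=17/4, |IU|=11/8
  updated: d(GHINU,M)=103/16, d(GHINU,X)=-27/16
5. join GHINU+M (d=103/16, Q=-27/4) ⇒ GHIMNU; edges |GHINU|=11/8, |M|=81/16
  updated: d(GHIMNU,X)=-49/16
6. join GHIMNU+X (d=-49/16) ⇒ GHIMNUX; edges |GHIMNU|=-49/32, |X|=-49/32
final tree: (((((G:7/10,H:3/10):39/8,N:13/8):17/4,(I:67/24,U:77/24):11/8):11/8,M:81/16):-49/32,X:-49/32)
total length: 45/2

45/2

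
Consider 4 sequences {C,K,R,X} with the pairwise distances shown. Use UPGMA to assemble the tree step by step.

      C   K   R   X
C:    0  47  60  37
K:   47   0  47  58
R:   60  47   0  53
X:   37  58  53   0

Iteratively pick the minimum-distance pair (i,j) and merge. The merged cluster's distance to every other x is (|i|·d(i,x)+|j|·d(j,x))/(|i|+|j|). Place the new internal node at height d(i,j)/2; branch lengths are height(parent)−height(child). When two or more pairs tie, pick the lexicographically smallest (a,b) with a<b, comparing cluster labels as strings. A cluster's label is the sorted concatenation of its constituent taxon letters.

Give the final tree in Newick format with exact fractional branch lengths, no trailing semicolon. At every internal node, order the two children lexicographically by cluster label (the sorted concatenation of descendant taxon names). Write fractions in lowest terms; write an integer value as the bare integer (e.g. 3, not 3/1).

((C:37/2,X:37/2):35/4,(K:47/2,R:47/2):15/4)

1. join C+X (d=37) ⇒ CX; edges |C|=37/2, |X|=37/2
  updated: d(CX,K)=105/2, d(CX,R)=113/2
2. join K+R (d=47) ⇒ KR; edges |K|=47/2, |R|=47/2
  updated: d(CX,KR)=109/2
3. join CX+KR (d=109/2) ⇒ CKRX; edges |CX|=35/4, |KR|=15/4
final tree: ((C:37/2,X:37/2):35/4,(K:47/2,R:47/2):15/4)
total length: 193/2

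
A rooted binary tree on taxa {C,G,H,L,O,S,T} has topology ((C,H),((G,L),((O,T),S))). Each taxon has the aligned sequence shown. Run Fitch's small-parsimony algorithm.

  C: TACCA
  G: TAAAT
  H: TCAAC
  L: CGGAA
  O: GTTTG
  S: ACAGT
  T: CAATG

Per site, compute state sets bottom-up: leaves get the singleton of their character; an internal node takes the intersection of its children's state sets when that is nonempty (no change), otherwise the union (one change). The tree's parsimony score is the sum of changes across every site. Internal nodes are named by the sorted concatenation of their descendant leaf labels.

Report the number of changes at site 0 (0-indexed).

4

site 0, node CH: C={T} ∩ H={T} → {T} (+0)
site 0, node GL: G={T} ∪ L={C} → {C,T} (+1)
site 0, node OT: O={G} ∪ T={C} → {C,G} (+1)
site 0, node OST: OT={C,G} ∪ S={A} → {A,C,G} (+1)
site 0, node GLOST: GL={C,T} ∩ OST={A,C,G} → {C} (+0)
site 0, node CGHLOST: CH={T} ∪ GLOST={C} → {C,T} (+1)
site 1, node CH: C={A} ∪ H={C} → {A,C} (+1)
site 1, node GL: G={A} ∪ L={G} → {A,G} (+1)
site 1, node OT: O={T} ∪ T={A} → {A,T} (+1)
site 1, node OST: OT={A,T} ∪ S={C} → {A,C,T} (+1)
site 1, node GLOST: GL={A,G} ∩ OST={A,C,T} → {A} (+0)
site 1, node CGHLOST: CH={A,C} ∩ GLOST={A} → {A} (+0)
site 2, node CH: C={C} ∪ H={A} → {A,C} (+1)
site 2, node GL: G={A} ∪ L={G} → {A,G} (+1)
site 2, node OT: O={T} ∪ T={A} → {A,T} (+1)
site 2, node OST: OT={A,T} ∩ S={A} → {A} (+0)
site 2, node GLOST: GL={A,G} ∩ OST={A} → {A} (+0)
site 2, node CGHLOST: CH={A,C} ∩ GLOST={A} → {A} (+0)
site 3, node CH: C={C} ∪ H={A} → {A,C} (+1)
site 3, node GL: G={A} ∩ L={A} → {A} (+0)
site 3, node OT: O={T} ∩ T={T} → {T} (+0)
site 3, node OST: OT={T} ∪ S={G} → {G,T} (+1)
site 3, node GLOST: GL={A} ∪ OST={G,T} → {A,G,T} (+1)
site 3, node CGHLOST: CH={A,C} ∩ GLOST={A,G,T} → {A} (+0)
site 4, node CH: C={A} ∪ H={C} → {A,C} (+1)
site 4, node GL: G={T} ∪ L={A} → {A,T} (+1)
site 4, node OT: O={G} ∩ T={G} → {G} (+0)
site 4, node OST: OT={G} ∪ S={T} → {G,T} (+1)
site 4, node GLOST: GL={A,T} ∩ OST={G,T} → {T} (+0)
site 4, node CGHLOST: CH={A,C} ∪ GLOST={T} → {A,C,T} (+1)
per-site changes: [4, 4, 3, 3, 4]; total = 18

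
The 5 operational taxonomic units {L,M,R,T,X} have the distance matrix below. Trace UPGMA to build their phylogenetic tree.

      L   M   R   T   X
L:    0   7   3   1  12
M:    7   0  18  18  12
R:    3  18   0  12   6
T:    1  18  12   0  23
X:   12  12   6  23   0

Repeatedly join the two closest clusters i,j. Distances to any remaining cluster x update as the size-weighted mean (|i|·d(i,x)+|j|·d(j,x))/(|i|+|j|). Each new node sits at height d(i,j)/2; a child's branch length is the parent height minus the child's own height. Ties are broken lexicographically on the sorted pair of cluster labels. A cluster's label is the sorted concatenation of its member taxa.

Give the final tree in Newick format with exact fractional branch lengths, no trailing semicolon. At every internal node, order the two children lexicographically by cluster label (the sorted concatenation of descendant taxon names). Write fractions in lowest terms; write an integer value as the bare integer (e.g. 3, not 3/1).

1. join L+T (d=1) ⇒ LT; edges |L|=1/2, |T|=1/2
  updated: d(LT,M)=25/2, d(LT,R)=15/2, d(LT,X)=35/2
2. join R+X (d=6) ⇒ RX; edges |R|=3, |X|=3
  updated: d(LT,RX)=25/2, d(M,RX)=15
3. join LT+M (d=25/2) ⇒ LMT; edges |LT|=23/4, |M|=25/4
  updated: d(LMT,RX)=40/3
4. join LMT+RX (d=40/3) ⇒ LMRTX; edges |LMT|=5/12, |RX|=11/3
final tree: (((L:1/2,T:1/2):23/4,M:25/4):5/12,(R:3,X:3):11/3)
total length: 277/12

(((L:1/2,T:1/2):23/4,M:25/4):5/12,(R:3,X:3):11/3)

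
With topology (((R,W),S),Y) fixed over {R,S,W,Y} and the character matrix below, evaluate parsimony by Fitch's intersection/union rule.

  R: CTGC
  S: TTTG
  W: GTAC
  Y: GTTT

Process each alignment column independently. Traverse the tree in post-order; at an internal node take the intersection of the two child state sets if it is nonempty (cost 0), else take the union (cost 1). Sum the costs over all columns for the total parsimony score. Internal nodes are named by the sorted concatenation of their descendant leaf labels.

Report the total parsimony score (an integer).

6

RW@0: {C} ∪ {G} = {C,G} (union, +1)
RSW@0: {C,G} ∪ {T} = {C,G,T} (union, +1)
RSWY@0: {C,G,T} ∩ {G} = {G} (intersection, +0)
RW@1: {T} ∩ {T} = {T} (intersection, +0)
RSW@1: {T} ∩ {T} = {T} (intersection, +0)
RSWY@1: {T} ∩ {T} = {T} (intersection, +0)
RW@2: {G} ∪ {A} = {A,G} (union, +1)
RSW@2: {A,G} ∪ {T} = {A,G,T} (union, +1)
RSWY@2: {A,G,T} ∩ {T} = {T} (intersection, +0)
RW@3: {C} ∩ {C} = {C} (intersection, +0)
RSW@3: {C} ∪ {G} = {C,G} (union, +1)
RSWY@3: {C,G} ∪ {T} = {C,G,T} (union, +1)
per-site changes: [2, 0, 2, 2]; total = 6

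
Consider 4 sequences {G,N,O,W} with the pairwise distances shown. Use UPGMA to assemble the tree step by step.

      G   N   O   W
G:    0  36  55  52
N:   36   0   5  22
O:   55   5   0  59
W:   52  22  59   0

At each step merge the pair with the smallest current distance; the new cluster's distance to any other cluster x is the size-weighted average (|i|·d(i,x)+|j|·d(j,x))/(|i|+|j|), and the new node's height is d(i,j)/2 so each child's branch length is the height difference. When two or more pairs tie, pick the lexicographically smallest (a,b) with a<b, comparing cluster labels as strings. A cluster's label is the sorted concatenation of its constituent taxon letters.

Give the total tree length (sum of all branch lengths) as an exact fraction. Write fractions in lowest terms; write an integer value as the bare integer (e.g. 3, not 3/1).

845/12

1. join N+O (d=5) ⇒ NO; edges |N|=5/2, |O|=5/2
  updated: d(G,NO)=91/2, d(NO,W)=81/2
2. join NO+W (d=81/2) ⇒ NOW; edges |NO|=71/4, |W|=81/4
  updated: d(G,NOW)=143/3
3. join G+NOW (d=143/3) ⇒ GNOW; edges |G|=143/6, |NOW|=43/12
final tree: (G:143/6,((N:5/2,O:5/2):71/4,W:81/4):43/12)
total length: 845/12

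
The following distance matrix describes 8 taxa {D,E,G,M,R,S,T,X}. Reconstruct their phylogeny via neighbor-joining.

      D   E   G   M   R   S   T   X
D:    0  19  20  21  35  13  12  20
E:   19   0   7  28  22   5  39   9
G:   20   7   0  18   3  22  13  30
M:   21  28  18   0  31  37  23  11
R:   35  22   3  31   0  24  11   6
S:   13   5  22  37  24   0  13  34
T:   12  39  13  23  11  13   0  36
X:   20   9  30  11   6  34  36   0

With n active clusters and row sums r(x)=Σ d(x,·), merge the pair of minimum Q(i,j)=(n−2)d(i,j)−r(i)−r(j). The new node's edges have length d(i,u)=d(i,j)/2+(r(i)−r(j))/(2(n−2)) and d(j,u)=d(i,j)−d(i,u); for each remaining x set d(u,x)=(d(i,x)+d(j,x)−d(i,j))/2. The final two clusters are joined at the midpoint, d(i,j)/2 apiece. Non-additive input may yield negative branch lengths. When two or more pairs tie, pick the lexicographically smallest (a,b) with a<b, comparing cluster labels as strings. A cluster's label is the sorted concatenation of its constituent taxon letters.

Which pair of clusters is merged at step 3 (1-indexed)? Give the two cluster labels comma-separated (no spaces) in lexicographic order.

G,R

step 1: merge (M,X) at d=11, Q=-249; branch lengths M→89/12, X→43/12; new cluster MX
  updated: d(D,MX)=15, d(E,MX)=13, d(G,MX)=37/2, d(MX,R)=13, d(MX,S)=30, d(MX,T)=24
step 2: merge (E,S) at d=5, Q=-187; branch lengths E→23/10, S→27/10; new cluster ES
  updated: d(D,ES)=27/2, d(ES,G)=12, d(ES,MX)=19, d(ES,R)=41/2, d(ES,T)=47/2
step 3: merge (G,R) at d=3, Q=-137; branch lengths G→-1/2, R→7/2; new cluster GR
  updated: d(D,GR)=26, d(ES,GR)=59/4, d(GR,MX)=57/4, d(GR,T)=21/2
step 4: merge (GR,T) at d=21/2, Q=-104; branch lengths GR→9/2, T→6; new cluster GRT
  updated: d(D,GRT)=55/4, d(ES,GRT)=111/8, d(GRT,MX)=111/8
step 5: merge (D,ES) at d=27/2, Q=-493/8; branch lengths D→183/32, ES→249/32; new cluster DES
  updated: d(DES,GRT)=113/16, d(DES,MX)=41/4
step 6: merge (DES,GRT) at d=113/16, Q=-499/16; branch lengths DES→55/32, GRT→171/32; new cluster DEGRST
  updated: d(DEGRST,MX)=273/32
step 7: merge (DEGRST,MX) at d=273/32; branch lengths DEGRST→273/64, MX→273/64; new cluster DEGMRSTX
final tree: (((D:183/32,(E:23/10,S:27/10):249/32):55/32,((G:-1/2,R:7/2):9/2,T:6):171/32):273/64,(M:89/12,X:43/12):273/64)
total length: 1875/32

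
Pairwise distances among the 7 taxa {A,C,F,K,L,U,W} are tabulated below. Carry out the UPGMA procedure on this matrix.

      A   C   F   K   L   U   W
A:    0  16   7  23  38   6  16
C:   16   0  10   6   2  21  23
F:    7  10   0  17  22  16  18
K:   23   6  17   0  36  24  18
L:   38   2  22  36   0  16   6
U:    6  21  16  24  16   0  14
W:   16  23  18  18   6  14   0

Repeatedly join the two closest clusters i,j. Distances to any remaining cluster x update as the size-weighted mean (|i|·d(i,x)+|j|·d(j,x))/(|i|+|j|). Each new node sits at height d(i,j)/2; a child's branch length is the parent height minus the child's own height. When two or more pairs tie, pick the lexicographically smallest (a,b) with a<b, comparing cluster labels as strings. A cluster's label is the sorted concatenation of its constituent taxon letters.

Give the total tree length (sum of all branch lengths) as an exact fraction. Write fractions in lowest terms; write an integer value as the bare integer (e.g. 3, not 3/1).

283/6

iteration 1: select C,L (d=2); attach at lengths (1, 1); label the merged cluster CL
  updated: d(A,CL)=27, d(CL,F)=16, d(CL,K)=21, d(CL,U)=37/2, d(CL,W)=29/2
iteration 2: select A,U (d=6); attach at lengths (3, 3); label the merged cluster AU
  updated: d(AU,CL)=91/4, d(AU,F)=23/2, d(AU,K)=47/2, d(AU,W)=15
iteration 3: select AU,F (d=23/2); attach at lengths (11/4, 23/4); label the merged cluster AFU
  updated: d(AFU,CL)=41/2, d(AFU,K)=64/3, d(AFU,W)=16
iteration 4: select CL,W (d=29/2); attach at lengths (25/4, 29/4); label the merged cluster CLW
  updated: d(AFU,CLW)=19, d(CLW,K)=20
iteration 5: select AFU,CLW (d=19); attach at lengths (15/4, 9/4); label the merged cluster ACFLUW
  updated: d(ACFLUW,K)=62/3
iteration 6: select ACFLUW,K (d=62/3); attach at lengths (5/6, 31/3); label the merged cluster ACFKLUW
final tree: ((((A:3,U:3):11/4,F:23/4):15/4,((C:1,L:1):25/4,W:29/4):9/4):5/6,K:31/3)
total length: 283/6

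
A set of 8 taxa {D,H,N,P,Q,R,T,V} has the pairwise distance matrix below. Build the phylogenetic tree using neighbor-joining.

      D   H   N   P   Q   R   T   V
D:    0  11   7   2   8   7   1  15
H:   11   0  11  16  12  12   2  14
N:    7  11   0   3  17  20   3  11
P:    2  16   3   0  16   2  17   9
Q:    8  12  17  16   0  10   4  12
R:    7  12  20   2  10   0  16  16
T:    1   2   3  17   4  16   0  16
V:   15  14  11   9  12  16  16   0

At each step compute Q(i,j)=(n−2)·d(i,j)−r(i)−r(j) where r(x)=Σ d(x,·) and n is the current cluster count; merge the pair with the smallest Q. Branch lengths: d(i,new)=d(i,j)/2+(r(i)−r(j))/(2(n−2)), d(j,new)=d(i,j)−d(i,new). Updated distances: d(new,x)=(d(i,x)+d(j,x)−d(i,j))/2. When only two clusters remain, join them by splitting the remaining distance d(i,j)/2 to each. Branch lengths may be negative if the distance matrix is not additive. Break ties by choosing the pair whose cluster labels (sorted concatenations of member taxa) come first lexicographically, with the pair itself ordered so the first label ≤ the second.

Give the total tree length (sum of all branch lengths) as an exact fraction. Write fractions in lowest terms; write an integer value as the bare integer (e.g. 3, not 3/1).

997/32

iteration 1: select P,R (d=2, Q=-136); attach at lengths (-1/2, 5/2); label the merged cluster PR
  updated: d(D,PR)=7/2, d(H,PR)=13, d(N,PR)=21/2, d(PR,Q)=12, d(PR,T)=31/2, d(PR,V)=23/2
iteration 2: select H,T (d=2, Q=-189/2); attach at lengths (63/20, -23/20); label the merged cluster HT
  updated: d(D,HT)=5, d(HT,N)=6, d(HT,PR)=53/4, d(HT,Q)=7, d(HT,V)=14
iteration 3: select D,PR (d=7/2, Q=-301/4); attach at lengths (7/32, 105/32); label the merged cluster DPR
  updated: d(DPR,HT)=59/8, d(DPR,N)=7, d(DPR,Q)=33/4, d(DPR,V)=23/2
iteration 4: select HT,Q (d=7, Q=-461/8); attach at lengths (89/48, 247/48); label the merged cluster HQT
  updated: d(DPR,HQT)=69/16, d(HQT,N)=8, d(HQT,V)=19/2
iteration 5: select DPR,HQT (d=69/16, Q=-36); attach at lengths (77/32, 61/32); label the merged cluster DHPQRT
  updated: d(DHPQRT,N)=171/32, d(DHPQRT,V)=267/32
iteration 6: select DHPQRT,N (d=171/32, Q=-395/16); attach at lengths (43/32, 4); label the merged cluster DHNPQRT
  updated: d(DHNPQRT,V)=7
iteration 7: select DHNPQRT,V (d=7); attach at lengths (7/2, 7/2); label the merged cluster DHNPQRTV
final tree: ((((D:7/32,(P:-1/2,R:5/2):105/32):77/32,((H:63/20,T:-23/20):89/48,Q:247/48):61/32):43/32,N:4):7/2,V:7/2)
total length: 997/32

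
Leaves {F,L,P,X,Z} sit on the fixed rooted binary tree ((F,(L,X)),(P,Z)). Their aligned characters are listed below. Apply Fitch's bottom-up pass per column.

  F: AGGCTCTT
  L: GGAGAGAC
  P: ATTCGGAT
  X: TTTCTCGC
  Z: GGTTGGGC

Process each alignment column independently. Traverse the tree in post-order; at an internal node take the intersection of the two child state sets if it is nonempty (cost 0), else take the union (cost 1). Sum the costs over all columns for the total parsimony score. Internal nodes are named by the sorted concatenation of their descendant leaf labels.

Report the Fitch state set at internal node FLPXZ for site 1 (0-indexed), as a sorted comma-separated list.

[col 0] LX: children L:{G}, X:{T} ∪→ {G,T}; cost 1
[col 0] FLX: children F:{A}, LX:{G,T} ∪→ {A,G,T}; cost 1
[col 0] PZ: children P:{A}, Z:{G} ∪→ {A,G}; cost 1
[col 0] FLPXZ: children FLX:{A,G,T}, PZ:{A,G} ∩→ {A,G}; cost 0
[col 1] LX: children L:{G}, X:{T} ∪→ {G,T}; cost 1
[col 1] FLX: children F:{G}, LX:{G,T} ∩→ {G}; cost 0
[col 1] PZ: children P:{T}, Z:{G} ∪→ {G,T}; cost 1
[col 1] FLPXZ: children FLX:{G}, PZ:{G,T} ∩→ {G}; cost 0
[col 2] LX: children L:{A}, X:{T} ∪→ {A,T}; cost 1
[col 2] FLX: children F:{G}, LX:{A,T} ∪→ {A,G,T}; cost 1
[col 2] PZ: children P:{T}, Z:{T} ∩→ {T}; cost 0
[col 2] FLPXZ: children FLX:{A,G,T}, PZ:{T} ∩→ {T}; cost 0
[col 3] LX: children L:{G}, X:{C} ∪→ {C,G}; cost 1
[col 3] FLX: children F:{C}, LX:{C,G} ∩→ {C}; cost 0
[col 3] PZ: children P:{C}, Z:{T} ∪→ {C,T}; cost 1
[col 3] FLPXZ: children FLX:{C}, PZ:{C,T} ∩→ {C}; cost 0
[col 4] LX: children L:{A}, X:{T} ∪→ {A,T}; cost 1
[col 4] FLX: children F:{T}, LX:{A,T} ∩→ {T}; cost 0
[col 4] PZ: children P:{G}, Z:{G} ∩→ {G}; cost 0
[col 4] FLPXZ: children FLX:{T}, PZ:{G} ∪→ {G,T}; cost 1
[col 5] LX: children L:{G}, X:{C} ∪→ {C,G}; cost 1
[col 5] FLX: children F:{C}, LX:{C,G} ∩→ {C}; cost 0
[col 5] PZ: children P:{G}, Z:{G} ∩→ {G}; cost 0
[col 5] FLPXZ: children FLX:{C}, PZ:{G} ∪→ {C,G}; cost 1
[col 6] LX: children L:{A}, X:{G} ∪→ {A,G}; cost 1
[col 6] FLX: children F:{T}, LX:{A,G} ∪→ {A,G,T}; cost 1
[col 6] PZ: children P:{A}, Z:{G} ∪→ {A,G}; cost 1
[col 6] FLPXZ: children FLX:{A,G,T}, PZ:{A,G} ∩→ {A,G}; cost 0
[col 7] LX: children L:{C}, X:{C} ∩→ {C}; cost 0
[col 7] FLX: children F:{T}, LX:{C} ∪→ {C,T}; cost 1
[col 7] PZ: children P:{T}, Z:{C} ∪→ {C,T}; cost 1
[col 7] FLPXZ: children FLX:{C,T}, PZ:{C,T} ∩→ {C,T}; cost 0
per-site changes: [3, 2, 2, 2, 2, 2, 3, 2]; total = 18

G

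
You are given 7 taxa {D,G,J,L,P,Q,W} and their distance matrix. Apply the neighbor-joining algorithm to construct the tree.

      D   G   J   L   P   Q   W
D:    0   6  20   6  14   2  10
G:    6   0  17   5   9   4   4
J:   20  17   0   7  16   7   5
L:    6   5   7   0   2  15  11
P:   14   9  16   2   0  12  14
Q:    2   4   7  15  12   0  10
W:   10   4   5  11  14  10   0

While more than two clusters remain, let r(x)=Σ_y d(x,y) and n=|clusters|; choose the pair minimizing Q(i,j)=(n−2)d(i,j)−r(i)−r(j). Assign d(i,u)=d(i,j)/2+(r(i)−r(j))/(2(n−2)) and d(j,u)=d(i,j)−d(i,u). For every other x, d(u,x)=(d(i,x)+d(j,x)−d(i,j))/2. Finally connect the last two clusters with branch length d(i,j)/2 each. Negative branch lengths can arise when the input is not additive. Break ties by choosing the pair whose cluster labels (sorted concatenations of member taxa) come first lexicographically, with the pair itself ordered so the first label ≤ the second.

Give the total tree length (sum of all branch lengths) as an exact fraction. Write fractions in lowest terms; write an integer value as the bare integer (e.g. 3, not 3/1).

93/4

step 1: merge (L,P) at d=2, Q=-103; branch lengths L→-11/10, P→31/10; new cluster LP
  updated: d(D,LP)=9, d(G,LP)=6, d(J,LP)=21/2, d(LP,Q)=25/2, d(LP,W)=23/2
step 2: merge (J,W) at d=5, Q=-80; branch lengths J→39/8, W→1/8; new cluster JW
  updated: d(D,JW)=25/2, d(G,JW)=8, d(JW,LP)=17/2, d(JW,Q)=6
step 3: merge (D,Q) at d=2, Q=-48; branch lengths D→11/6, Q→1/6; new cluster DQ
  updated: d(DQ,G)=4, d(DQ,JW)=33/4, d(DQ,LP)=39/4
step 4: merge (DQ,G) at d=4, Q=-32; branch lengths DQ→3, G→1; new cluster DGQ
  updated: d(DGQ,JW)=49/8, d(DGQ,LP)=47/8
step 5: merge (DGQ,JW) at d=49/8, Q=-41/2; branch lengths DGQ→7/4, JW→35/8; new cluster DGJQW
  updated: d(DGJQW,LP)=33/8
step 6: merge (DGJQW,LP) at d=33/8; branch lengths DGJQW→33/16, LP→33/16; new cluster DGJLPQW
final tree: ((((D:11/6,Q:1/6):3,G:1):7/4,(J:39/8,W:1/8):35/8):33/16,(L:-11/10,P:31/10):33/16)
total length: 93/4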